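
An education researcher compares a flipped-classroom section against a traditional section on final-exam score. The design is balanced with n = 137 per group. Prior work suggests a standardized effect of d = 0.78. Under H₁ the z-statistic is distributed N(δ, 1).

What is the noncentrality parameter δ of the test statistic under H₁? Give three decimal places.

δ ≈ 6.456

δ = d·√(n/2) = 0.78 × √(137/2) = 6.4556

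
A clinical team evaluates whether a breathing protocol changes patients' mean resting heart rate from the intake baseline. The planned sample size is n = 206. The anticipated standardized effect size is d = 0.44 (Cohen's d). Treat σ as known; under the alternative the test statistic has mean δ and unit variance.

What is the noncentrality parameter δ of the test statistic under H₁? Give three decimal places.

δ ≈ 6.315

δ = d·√n = 0.44 × √206 = 6.3152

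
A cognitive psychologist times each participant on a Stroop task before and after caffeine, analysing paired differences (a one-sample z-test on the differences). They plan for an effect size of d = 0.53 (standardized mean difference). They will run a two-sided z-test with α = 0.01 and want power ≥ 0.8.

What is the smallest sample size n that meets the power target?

Set Φ(δ − 2.576) = 0.8; then δ − 2.576 = Φ⁻¹(0.8) = 0.842, giving δ = 3.417.
(For δ > 0 the lower-tail rejection region contributes negligibly to power, so the one-term inversion is standard.)
δ = d·√n ⇒ n = (δ/d)² = (3.417 / 0.53)² = 41.58.
Round up to the next whole unit.

n = 42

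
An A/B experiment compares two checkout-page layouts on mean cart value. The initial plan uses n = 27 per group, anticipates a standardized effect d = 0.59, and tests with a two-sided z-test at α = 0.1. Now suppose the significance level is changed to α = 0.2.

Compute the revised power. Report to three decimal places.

Power ≈ 0.813

δ = d·√(n/2) = 0.59 × √(27/2) = 2.1678 (unchanged). New critical value: z_{0.1} = 1.282.
Revised power = Φ(δ − 1.282) + Φ(−δ − 1.282) = Φ(0.886) + Φ(-3.449) = 0.8123 + 0.0003 = 0.8125.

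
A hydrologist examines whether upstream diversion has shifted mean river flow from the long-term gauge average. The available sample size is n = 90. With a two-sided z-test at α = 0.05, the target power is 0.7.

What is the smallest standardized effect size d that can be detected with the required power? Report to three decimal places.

Required noncentrality: δ = z_{0.025} + z_{0.30} = 1.960 + 0.524 = 2.484.
(The second rejection-region term Φ(−δ − z_{α/2}) is negligible and dropped.)
δ = d·√n ⇒ d = δ/√n = 2.484/√90 = 0.2619.

d ≈ 0.262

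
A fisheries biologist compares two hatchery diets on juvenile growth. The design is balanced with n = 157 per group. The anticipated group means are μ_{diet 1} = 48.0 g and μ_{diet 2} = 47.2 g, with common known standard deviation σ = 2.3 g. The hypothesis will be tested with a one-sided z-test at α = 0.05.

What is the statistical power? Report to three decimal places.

Power ≈ 0.925

Standardized effect: d = |μ_{diet 1} − μ_{diet 2}| / σ = |48.0 − 47.2| / 2.3 = 0.3478
Noncentrality parameter: δ = d·√(n/2) = 0.3478 × √(157/2) = 3.0817
One-sided α = 0.05 → critical value z_{0.05} = 1.645.
Power = Φ(δ − 1.645) = Φ(1.437) = 0.9246.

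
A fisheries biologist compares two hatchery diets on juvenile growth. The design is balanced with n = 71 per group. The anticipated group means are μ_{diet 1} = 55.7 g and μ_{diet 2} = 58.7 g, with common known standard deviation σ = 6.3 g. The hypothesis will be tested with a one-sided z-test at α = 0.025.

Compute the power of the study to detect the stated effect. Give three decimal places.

Power ≈ 0.810

Standardized effect: d = |μ_{diet 1} − μ_{diet 2}| / σ = |55.7 − 58.7| / 6.3 = 0.4762
Noncentrality parameter: δ = d·√(n/2) = 0.4762 × √(71/2) = 2.8372
One-sided α = 0.025 → critical value z_{0.025} = 1.960.
Power = Φ(δ − 1.960) = Φ(0.877) = 0.8098.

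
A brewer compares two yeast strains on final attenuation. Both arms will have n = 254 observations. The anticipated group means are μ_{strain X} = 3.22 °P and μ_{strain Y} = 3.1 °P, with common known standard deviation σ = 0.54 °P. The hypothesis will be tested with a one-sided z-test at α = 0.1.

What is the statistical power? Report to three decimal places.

Power ≈ 0.889

Standardized effect: d = |μ_{strain X} − μ_{strain Y}| / σ = |3.22 − 3.1| / 0.54 = 0.2222
Noncentrality parameter: δ = d·√(n/2) = 0.2222 × √(254/2) = 2.5043
Critical value for a one-sided test at α = 0.1: z_α = 1.282.
Power = Φ(δ − 1.282) = Φ(1.223) = 0.8893.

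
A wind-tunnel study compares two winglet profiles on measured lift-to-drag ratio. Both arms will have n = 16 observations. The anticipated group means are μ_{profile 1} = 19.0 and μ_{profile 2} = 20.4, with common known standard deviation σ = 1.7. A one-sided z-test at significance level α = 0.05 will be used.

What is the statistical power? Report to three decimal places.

Standardized effect: d = |μ_{profile 1} − μ_{profile 2}| / σ = |19.0 − 20.4| / 1.7 = 0.8235
Noncentrality parameter: δ = d·√(n/2) = 0.8235 × √(16/2) = 2.3293
One-sided α = 0.05 → critical value z_{0.05} = 1.645.
Power = P(Z > 1.645 − δ) = Φ(0.684) = 0.7532.

Power ≈ 0.753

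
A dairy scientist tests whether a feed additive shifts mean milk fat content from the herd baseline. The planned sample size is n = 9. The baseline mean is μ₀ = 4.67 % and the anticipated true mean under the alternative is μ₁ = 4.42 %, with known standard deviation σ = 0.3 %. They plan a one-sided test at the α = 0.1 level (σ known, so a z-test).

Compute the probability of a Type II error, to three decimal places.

Standardized effect: d = |μ₁ − μ₀| / σ = |4.42 − 4.67| / 0.3 = 0.8333
Noncentrality parameter: δ = d·√n = 0.8333 × √9 = 2.5000
Critical value for a one-sided test at α = 0.1: z_α = 1.282.
Power = Φ(δ − 1.282) = Φ(1.218) = 0.8885.
Type II error: β = 1 − power = 1 − 0.8885 = 0.1115.

β ≈ 0.112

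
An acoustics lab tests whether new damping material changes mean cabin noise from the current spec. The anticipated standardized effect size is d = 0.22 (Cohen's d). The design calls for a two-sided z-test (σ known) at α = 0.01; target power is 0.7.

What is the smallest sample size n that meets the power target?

n = 199

Set Φ(δ − 2.576) = 0.7; then δ − 2.576 = Φ⁻¹(0.7) = 0.524, giving δ = 3.100.
(Ignoring the negligible lower-tail rejection probability gives the usual closed-form inversion.)
δ = d·√n ⇒ n = (δ/d)² = (3.100 / 0.22)² = 198.58.
Rounding up, n = 199.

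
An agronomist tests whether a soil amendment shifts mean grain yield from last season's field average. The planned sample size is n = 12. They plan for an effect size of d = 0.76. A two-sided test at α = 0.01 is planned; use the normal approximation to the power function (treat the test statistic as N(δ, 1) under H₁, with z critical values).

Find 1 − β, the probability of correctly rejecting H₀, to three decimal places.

Noncentrality parameter: δ = d·√n = 0.76 × √12 = 2.6327
Two-sided α = 0.01 → critical value z_{0.005} = 2.576.
Power = Φ(δ − 2.576) + Φ(−δ − 2.576) = Φ(0.057) + Φ(-5.209) = 0.5227 + 0.0000 = 0.5227.

Power ≈ 0.523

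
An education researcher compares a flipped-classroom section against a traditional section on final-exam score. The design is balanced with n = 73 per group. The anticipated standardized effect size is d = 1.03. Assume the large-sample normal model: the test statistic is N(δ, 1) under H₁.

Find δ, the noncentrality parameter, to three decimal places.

δ ≈ 6.223

The noncentrality parameter scales effect size by the design's sample-size factor: δ = d·√(n/2) = 1.03 × √(73/2) = 6.2228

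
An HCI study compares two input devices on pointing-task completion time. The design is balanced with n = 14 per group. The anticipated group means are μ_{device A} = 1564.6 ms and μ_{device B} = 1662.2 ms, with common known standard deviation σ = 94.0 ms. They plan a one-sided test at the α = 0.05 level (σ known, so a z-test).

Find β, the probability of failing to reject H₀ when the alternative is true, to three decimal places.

β ≈ 0.135

Standardized effect: d = |μ_{device A} − μ_{device B}| / σ = |1564.6 − 1662.2| / 94.0 = 1.0383
Noncentrality parameter: δ = d·√(n/2) = 1.0383 × √(14/2) = 2.7471
One-sided α = 0.05 → critical value z_{0.05} = 1.645.
Power = P(Z > 1.645 − δ) = Φ(1.102) = 0.8648.
Type II error: β = 1 − power = 1 − 0.8648 = 0.1352.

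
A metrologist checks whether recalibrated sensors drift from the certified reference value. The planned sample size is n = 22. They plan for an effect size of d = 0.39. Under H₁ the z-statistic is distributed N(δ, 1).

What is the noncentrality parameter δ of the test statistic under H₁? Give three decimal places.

δ = d·√n = 0.39 × √22 = 1.8293

δ ≈ 1.829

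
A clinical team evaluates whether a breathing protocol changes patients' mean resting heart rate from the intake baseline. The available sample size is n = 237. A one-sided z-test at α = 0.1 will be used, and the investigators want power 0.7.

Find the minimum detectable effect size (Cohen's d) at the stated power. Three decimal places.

d ≈ 0.117

Need Φ(δ − 1.282) = 0.7, so δ = 1.282 + 0.524 = 1.806.
δ = d·√n ⇒ d = δ/√n = 1.806/√237 = 0.1173.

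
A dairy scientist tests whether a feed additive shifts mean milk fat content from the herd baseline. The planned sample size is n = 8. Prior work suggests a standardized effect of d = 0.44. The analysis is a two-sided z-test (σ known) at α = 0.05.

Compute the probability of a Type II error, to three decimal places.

β ≈ 0.762

Noncentrality parameter: δ = d·√n = 0.44 × √8 = 1.2445
Critical value for a two-sided test at α = 0.05: z_{α/2} = 1.960.
Power = Φ(δ − 1.960) + Φ(−δ − 1.960) = Φ(-0.715) + Φ(-3.204) = 0.2372 + 0.0007 = 0.2378.
Type II error: β = 1 − power = 1 − 0.2378 = 0.7622.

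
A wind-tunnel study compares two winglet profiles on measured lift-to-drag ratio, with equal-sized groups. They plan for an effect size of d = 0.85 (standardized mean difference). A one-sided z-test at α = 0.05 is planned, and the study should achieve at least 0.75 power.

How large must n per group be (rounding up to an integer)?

Set Φ(δ − 1.645) = 0.75; then δ − 1.645 = Φ⁻¹(0.75) = 0.674, giving δ = 2.319.
δ = d·√(n/2) ⇒ n = 2(δ/d)² = 2 × (2.319 / 0.85)² = 14.89.
Rounding up, n = 15 per group.

n = 15 per group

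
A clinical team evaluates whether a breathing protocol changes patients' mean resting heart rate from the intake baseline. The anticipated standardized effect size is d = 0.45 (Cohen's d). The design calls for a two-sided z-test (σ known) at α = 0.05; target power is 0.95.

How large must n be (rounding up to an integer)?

n = 65

Set Φ(δ − 1.960) = 0.95; then δ − 1.960 = Φ⁻¹(0.95) = 1.645, giving δ = 3.605.
(For δ > 0 the lower-tail rejection region contributes negligibly to power, so the one-term inversion is standard.)
δ = d·√n ⇒ n = (δ/d)² = (3.605 / 0.45)² = 64.17.
Round up to the next whole unit.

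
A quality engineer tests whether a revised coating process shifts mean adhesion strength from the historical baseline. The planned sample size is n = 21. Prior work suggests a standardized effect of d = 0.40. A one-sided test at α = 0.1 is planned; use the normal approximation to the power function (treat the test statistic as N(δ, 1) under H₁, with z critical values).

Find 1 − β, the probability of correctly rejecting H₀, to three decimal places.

Power ≈ 0.709

Noncentrality parameter: λ = d·√n = 0.40 × √21 = 1.8330
Critical value for a one-sided test at α = 0.1: z_α = 1.282.
Power = P(Z > 1.282 − λ) = Φ(0.551) = 0.7093.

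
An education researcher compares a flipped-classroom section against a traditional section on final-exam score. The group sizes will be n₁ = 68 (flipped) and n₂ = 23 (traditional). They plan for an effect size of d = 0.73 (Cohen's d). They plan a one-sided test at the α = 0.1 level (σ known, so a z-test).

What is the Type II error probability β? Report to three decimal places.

Noncentrality parameter: δ = d / √(1/n₁ + 1/n₂) = 0.73 / √(1/68 + 1/23) = 3.0264
One-sided α = 0.1 → critical value z_{0.1} = 1.282.
Power = Φ(δ − 1.282) = Φ(1.745) = 0.9595.
Type II error: β = 1 − power = 1 − 0.9595 = 0.0405.

β ≈ 0.041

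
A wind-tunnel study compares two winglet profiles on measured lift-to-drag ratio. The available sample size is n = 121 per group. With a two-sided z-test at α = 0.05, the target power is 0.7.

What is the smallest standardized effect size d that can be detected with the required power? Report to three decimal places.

d ≈ 0.319

Required noncentrality: δ = z_{0.025} + z_{0.30} = 1.960 + 0.524 = 2.484.
(Lower-tail contribution to power is negligible for δ > 0.)
δ = d·√(n/2) ⇒ d = δ/√(n/2) = 2.484/√(121/2) = 0.3194.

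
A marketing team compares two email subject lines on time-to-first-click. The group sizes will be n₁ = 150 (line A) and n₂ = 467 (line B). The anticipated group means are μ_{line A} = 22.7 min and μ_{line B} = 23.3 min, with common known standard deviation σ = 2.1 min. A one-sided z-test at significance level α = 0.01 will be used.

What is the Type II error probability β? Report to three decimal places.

Standardized effect: d = |μ_{line A} − μ_{line B}| / σ = |22.7 − 23.3| / 2.1 = 0.2857
Noncentrality parameter: δ = d / √(1/n₁ + 1/n₂) = 0.2857 / √(1/150 + 1/467) = 3.0443
Critical value for a one-sided test at α = 0.01: z_α = 2.326.
Power = Φ(δ − 2.326) = Φ(0.718) = 0.7636.
Type II error: β = 1 − power = 1 − 0.7636 = 0.2364.

β ≈ 0.236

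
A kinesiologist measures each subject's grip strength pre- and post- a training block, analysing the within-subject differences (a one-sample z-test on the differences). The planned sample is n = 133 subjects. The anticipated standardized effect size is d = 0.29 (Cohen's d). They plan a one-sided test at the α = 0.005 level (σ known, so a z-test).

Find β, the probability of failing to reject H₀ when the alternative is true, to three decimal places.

Noncentrality parameter: δ = d·√n = 0.29 × √133 = 3.3444
One-sided α = 0.005 → critical value z_{0.005} = 2.576.
Power = Φ(δ − 2.576) = Φ(0.769) = 0.7789.
Type II error: β = 1 − power = 1 − 0.7789 = 0.2211.

β ≈ 0.221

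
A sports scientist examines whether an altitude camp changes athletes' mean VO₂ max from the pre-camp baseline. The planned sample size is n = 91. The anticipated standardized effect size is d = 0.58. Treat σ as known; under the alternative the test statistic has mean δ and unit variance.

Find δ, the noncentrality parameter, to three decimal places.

δ ≈ 5.533

The noncentrality parameter scales effect size by the design's sample-size factor: δ = d·√n = 0.58 × √91 = 5.5328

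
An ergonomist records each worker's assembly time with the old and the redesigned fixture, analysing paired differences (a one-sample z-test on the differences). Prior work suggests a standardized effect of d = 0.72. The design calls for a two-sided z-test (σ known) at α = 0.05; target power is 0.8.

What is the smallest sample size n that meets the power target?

Set Φ(δ − 1.960) = 0.8; then δ − 1.960 = Φ⁻¹(0.8) = 0.842, giving δ = 2.802.
(For δ > 0 the lower-tail rejection region contributes negligibly to power, so the one-term inversion is standard.)
δ = d·√n ⇒ n = (δ/d)² = (2.802 / 0.72)² = 15.14.
Rounding up, n = 16.

n = 16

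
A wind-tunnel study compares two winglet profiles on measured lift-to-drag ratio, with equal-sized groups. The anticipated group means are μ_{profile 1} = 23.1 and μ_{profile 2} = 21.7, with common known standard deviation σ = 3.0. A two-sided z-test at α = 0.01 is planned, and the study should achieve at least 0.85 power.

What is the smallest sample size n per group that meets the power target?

Standardized effect: d = |μ_{profile 1} − μ_{profile 2}| / σ = |23.1 − 21.7| / 3.0 = 0.4667
Set Φ(δ − 2.576) = 0.85; then δ − 2.576 = Φ⁻¹(0.85) = 1.036, giving δ = 3.612.
(The Φ(−δ − z_{α/2}) term is vanishingly small for δ > 0 and is dropped in the standard sample-size formula.)
δ = d·√(n/2) ⇒ n = 2(δ/d)² = 2 × (3.612 / 0.4667)² = 119.83.
Round up to the next whole unit.

n = 120 per group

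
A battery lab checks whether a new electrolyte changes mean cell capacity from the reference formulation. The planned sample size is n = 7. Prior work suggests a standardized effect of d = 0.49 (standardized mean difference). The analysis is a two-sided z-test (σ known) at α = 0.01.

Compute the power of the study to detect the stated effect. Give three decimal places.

Noncentrality parameter: λ = d·√n = 0.49 × √7 = 1.2964
Critical value for a two-sided test at α = 0.01: z_{α/2} = 2.576.
Power = Φ(λ − 2.576) + Φ(−λ − 2.576) = Φ(-1.279) + Φ(-3.872) = 0.1004 + 0.0001 = 0.1004.

Power ≈ 0.100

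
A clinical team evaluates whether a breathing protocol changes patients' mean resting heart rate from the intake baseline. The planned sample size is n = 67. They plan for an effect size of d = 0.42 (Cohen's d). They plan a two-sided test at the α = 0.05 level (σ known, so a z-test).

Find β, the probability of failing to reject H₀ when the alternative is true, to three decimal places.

Noncentrality parameter: δ = d·√n = 0.42 × √67 = 3.4378
Critical value for a two-sided test at α = 0.05: z_{α/2} = 1.960.
Power = Φ(δ − 1.960) + Φ(−δ − 1.960) = Φ(1.478) + Φ(-5.398) = 0.9303 + 0.0000 = 0.9303.
Type II error: β = 1 − power = 1 − 0.9303 = 0.0697.

β ≈ 0.070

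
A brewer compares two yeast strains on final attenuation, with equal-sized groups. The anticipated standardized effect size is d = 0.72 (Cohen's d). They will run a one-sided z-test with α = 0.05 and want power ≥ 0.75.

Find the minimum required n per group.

For power 0.75 need Φ(δ − z_{0.05}) = 0.75, so δ = z_{0.05} + z_{0.25} = 1.645 + 0.674 = 2.319.
δ = d·√(n/2) ⇒ n = 2(δ/d)² = 2 × (2.319 / 0.72)² = 20.75.
Round up to the next whole unit.

n = 21 per group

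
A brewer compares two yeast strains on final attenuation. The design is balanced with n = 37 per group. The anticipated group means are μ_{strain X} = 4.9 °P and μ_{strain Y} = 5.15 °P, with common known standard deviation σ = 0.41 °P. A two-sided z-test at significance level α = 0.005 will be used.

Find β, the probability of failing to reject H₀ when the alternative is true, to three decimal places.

β ≈ 0.573

Standardized effect: d = |μ_{strain X} − μ_{strain Y}| / σ = |4.9 − 5.15| / 0.41 = 0.6098
Noncentrality parameter: δ = d·√(n/2) = 0.6098 × √(37/2) = 2.6227
Two-sided α = 0.005 → critical value z_{0.0025} = 2.807.
Power = Φ(δ − 2.807) + Φ(−δ − 2.807) = Φ(-0.184) + Φ(-5.430) = 0.4269 + 0.0000 = 0.4269.
Type II error: β = 1 − power = 1 − 0.4269 = 0.5731.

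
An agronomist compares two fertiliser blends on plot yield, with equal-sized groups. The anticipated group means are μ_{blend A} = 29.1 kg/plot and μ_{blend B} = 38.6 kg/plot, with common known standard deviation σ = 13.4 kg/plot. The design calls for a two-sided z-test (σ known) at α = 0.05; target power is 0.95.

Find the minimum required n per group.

n = 52 per group

Standardized effect: d = |μ_{blend A} − μ_{blend B}| / σ = |29.1 − 38.6| / 13.4 = 0.7090
Set Φ(δ − 1.960) = 0.95; then δ − 1.960 = Φ⁻¹(0.95) = 1.645, giving δ = 3.605.
(For δ > 0 the lower-tail rejection region contributes negligibly to power, so the one-term inversion is standard.)
δ = d·√(n/2) ⇒ n = 2(δ/d)² = 2 × (3.605 / 0.7090)² = 51.71.
Rounding up, n = 52 per group.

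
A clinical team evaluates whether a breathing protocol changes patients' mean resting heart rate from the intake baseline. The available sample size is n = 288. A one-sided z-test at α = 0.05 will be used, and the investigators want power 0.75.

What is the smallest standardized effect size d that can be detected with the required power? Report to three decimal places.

Need Φ(δ − 1.645) = 0.75, so δ = 1.645 + 0.674 = 2.319.
δ = d·√n ⇒ d = δ/√n = 2.319/√288 = 0.1367.

d ≈ 0.137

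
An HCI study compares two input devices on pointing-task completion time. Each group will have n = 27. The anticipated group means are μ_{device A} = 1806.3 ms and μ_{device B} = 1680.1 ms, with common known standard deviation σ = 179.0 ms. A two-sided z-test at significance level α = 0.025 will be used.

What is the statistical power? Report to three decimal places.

Standardized effect: d = |μ_{device A} − μ_{device B}| / σ = |1806.3 − 1680.1| / 179.0 = 0.7050
Noncentrality parameter: δ = d·√(n/2) = 0.7050 × √(27/2) = 2.5904
Two-sided α = 0.025 → critical value z_{0.0125} = 2.241.
Power = Φ(δ − 2.241) + Φ(−δ − 2.241) = Φ(0.349) + Φ(-4.832) = 0.6365 + 0.0000 = 0.6365.

Power ≈ 0.636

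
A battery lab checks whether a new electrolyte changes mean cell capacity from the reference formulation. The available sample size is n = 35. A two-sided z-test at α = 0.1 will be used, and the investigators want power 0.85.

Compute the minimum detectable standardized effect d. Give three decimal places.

Need Φ(δ − 1.645) = 0.85, so δ = 1.645 + 1.036 = 2.681.
(The second rejection-region term Φ(−δ − z_{α/2}) is negligible and dropped.)
δ = d·√n ⇒ d = δ/√n = 2.681/√35 = 0.4532.

d ≈ 0.453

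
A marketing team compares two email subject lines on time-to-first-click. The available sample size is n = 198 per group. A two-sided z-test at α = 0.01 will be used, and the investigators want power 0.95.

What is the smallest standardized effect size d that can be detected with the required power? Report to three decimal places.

Need Φ(δ − 2.576) = 0.95, so δ = 2.576 + 1.645 = 4.221.
(The second rejection-region term Φ(−δ − z_{α/2}) is negligible and dropped.)
δ = d·√(n/2) ⇒ d = δ/√(n/2) = 4.221/√(198/2) = 0.4242.

d ≈ 0.424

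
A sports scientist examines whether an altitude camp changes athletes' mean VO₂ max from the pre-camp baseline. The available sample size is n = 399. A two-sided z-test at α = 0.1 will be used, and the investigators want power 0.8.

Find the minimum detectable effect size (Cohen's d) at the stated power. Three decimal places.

d ≈ 0.124

Need Φ(δ − 1.645) = 0.8, so δ = 1.645 + 0.842 = 2.486.
(The second rejection-region term Φ(−δ − z_{α/2}) is negligible and dropped.)
δ = d·√n ⇒ d = δ/√n = 2.486/√399 = 0.1245.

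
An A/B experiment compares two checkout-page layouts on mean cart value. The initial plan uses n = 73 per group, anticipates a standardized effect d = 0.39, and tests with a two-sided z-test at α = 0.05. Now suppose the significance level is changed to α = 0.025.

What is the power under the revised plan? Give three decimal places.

δ = d·√(n/2) = 0.39 × √(73/2) = 2.3562 (unchanged). New critical value: z_{0.0125} = 2.241.
Revised power = Φ(δ − 2.241) + Φ(−δ − 2.241) = Φ(0.115) + Φ(-4.598) = 0.5457 + 0.0000 = 0.5457.

Power ≈ 0.546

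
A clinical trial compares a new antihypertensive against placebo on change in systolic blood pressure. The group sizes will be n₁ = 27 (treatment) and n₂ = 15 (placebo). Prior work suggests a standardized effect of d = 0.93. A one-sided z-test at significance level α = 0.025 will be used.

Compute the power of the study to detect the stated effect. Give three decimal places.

Power ≈ 0.823

Noncentrality parameter: δ = d / √(1/n₁ + 1/n₂) = 0.93 / √(1/27 + 1/15) = 2.8879
Critical value for a one-sided test at α = 0.025: z_α = 1.960.
Power = P(Z > 1.960 − δ) = Φ(0.928) = 0.8233.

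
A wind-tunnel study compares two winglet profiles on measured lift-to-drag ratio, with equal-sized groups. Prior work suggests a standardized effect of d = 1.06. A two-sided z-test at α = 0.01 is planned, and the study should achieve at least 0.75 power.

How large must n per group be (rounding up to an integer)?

Set Φ(δ − 2.576) = 0.75; then δ − 2.576 = Φ⁻¹(0.75) = 0.674, giving δ = 3.250.
(Ignoring the negligible lower-tail rejection probability gives the usual closed-form inversion.)
δ = d·√(n/2) ⇒ n = 2(δ/d)² = 2 × (3.250 / 1.06)² = 18.80.
Round up to the next whole unit.

n = 19 per group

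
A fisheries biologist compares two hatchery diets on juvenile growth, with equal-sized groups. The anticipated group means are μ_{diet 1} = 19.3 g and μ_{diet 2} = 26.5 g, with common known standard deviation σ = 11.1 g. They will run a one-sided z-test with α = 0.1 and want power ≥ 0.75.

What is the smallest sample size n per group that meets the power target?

n = 19 per group

Standardized effect: d = |μ_{diet 1} − μ_{diet 2}| / σ = |19.3 − 26.5| / 11.1 = 0.6486
Set Φ(δ − 1.282) = 0.75; then δ − 1.282 = Φ⁻¹(0.75) = 0.674, giving δ = 1.956.
δ = d·√(n/2) ⇒ n = 2(δ/d)² = 2 × (1.956 / 0.6486)² = 18.19.
Rounding up, n = 19 per group.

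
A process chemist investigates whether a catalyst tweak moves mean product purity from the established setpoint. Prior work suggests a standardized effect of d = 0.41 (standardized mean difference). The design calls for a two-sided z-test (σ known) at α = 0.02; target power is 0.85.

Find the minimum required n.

Set Φ(δ − 2.326) = 0.85; then δ − 2.326 = Φ⁻¹(0.85) = 1.036, giving δ = 3.363.
(Ignoring the negligible lower-tail rejection probability gives the usual closed-form inversion.)
δ = d·√n ⇒ n = (δ/d)² = (3.363 / 0.41)² = 67.27.
Rounding up, n = 68.

n = 68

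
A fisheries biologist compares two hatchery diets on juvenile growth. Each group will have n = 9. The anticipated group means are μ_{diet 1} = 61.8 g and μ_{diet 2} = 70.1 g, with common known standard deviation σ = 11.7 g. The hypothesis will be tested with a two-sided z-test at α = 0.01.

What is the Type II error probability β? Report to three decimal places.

β ≈ 0.858

Standardized effect: d = |μ_{diet 1} − μ_{diet 2}| / σ = |61.8 − 70.1| / 11.7 = 0.7094
Noncentrality parameter: δ = d·√(n/2) = 0.7094 × √(9/2) = 1.5049
Critical value for a two-sided test at α = 0.01: z_{α/2} = 2.576.
Power = Φ(δ − 2.576) + Φ(−δ − 2.576) = Φ(-1.071) + Φ(-4.081) = 0.1421 + 0.0000 = 0.1421.
Type II error: β = 1 − power = 1 − 0.1421 = 0.8579.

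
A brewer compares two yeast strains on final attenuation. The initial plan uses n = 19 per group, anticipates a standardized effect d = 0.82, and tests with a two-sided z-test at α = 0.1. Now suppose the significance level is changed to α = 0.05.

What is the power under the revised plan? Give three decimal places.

Power ≈ 0.715

δ = d·√(n/2) = 0.82 × √(19/2) = 2.5274 (unchanged). New critical value: z_{0.025} = 1.960.
Revised power = Φ(δ − 1.960) + Φ(−δ − 1.960) = Φ(0.567) + Φ(-4.487) = 0.7148 + 0.0000 = 0.7148.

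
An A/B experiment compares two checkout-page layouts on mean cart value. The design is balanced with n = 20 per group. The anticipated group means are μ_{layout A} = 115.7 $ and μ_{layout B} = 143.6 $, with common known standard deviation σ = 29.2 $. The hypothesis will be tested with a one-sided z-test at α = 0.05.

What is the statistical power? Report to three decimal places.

Standardized effect: d = |μ_{layout A} − μ_{layout B}| / σ = |115.7 − 143.6| / 29.2 = 0.9555
Noncentrality parameter: δ = d·√(n/2) = 0.9555 × √(20/2) = 3.0215
One-sided α = 0.05 → critical value z_{0.05} = 1.645.
Power = P(Z > 1.645 − δ) = Φ(1.377) = 0.9157.

Power ≈ 0.916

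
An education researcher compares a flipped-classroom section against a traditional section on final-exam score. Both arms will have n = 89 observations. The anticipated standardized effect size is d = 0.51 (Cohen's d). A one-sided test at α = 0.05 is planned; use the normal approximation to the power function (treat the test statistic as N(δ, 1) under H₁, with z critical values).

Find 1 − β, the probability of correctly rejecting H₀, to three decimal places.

Power ≈ 0.961

Noncentrality parameter: δ = d·√(n/2) = 0.51 × √(89/2) = 3.4021
One-sided α = 0.05 → critical value z_{0.05} = 1.645.
Power = P(Z > 1.645 − δ) = Φ(1.757) = 0.9606.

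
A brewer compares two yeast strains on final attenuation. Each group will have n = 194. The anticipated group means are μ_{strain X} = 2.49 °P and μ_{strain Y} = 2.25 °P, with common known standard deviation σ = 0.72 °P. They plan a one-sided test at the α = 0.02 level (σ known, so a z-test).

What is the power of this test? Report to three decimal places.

Power ≈ 0.891

Standardized effect: d = |μ_{strain X} − μ_{strain Y}| / σ = |2.49 − 2.25| / 0.72 = 0.3333
Noncentrality parameter: δ = d·√(n/2) = 0.3333 × √(194/2) = 3.2830
One-sided α = 0.02 → critical value z_{0.02} = 2.054.
Power = Φ(δ − 2.054) = Φ(1.229) = 0.8905.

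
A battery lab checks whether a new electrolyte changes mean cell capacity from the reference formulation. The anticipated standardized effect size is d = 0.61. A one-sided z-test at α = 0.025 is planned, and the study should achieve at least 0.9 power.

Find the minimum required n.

n = 29

Set Φ(δ − 1.960) = 0.9; then δ − 1.960 = Φ⁻¹(0.9) = 1.282, giving δ = 3.242.
δ = d·√n ⇒ n = (δ/d)² = (3.242 / 0.61)² = 28.24.
Rounding up, n = 29.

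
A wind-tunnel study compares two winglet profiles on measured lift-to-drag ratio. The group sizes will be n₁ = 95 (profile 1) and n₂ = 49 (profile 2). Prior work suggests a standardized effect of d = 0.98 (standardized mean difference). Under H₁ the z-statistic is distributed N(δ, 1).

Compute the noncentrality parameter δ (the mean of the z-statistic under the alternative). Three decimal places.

δ ≈ 5.572

The noncentrality parameter scales effect size by the design's sample-size factor: δ = d / √(1/n₁ + 1/n₂) = 0.98 / √(1/95 + 1/49) = 5.5719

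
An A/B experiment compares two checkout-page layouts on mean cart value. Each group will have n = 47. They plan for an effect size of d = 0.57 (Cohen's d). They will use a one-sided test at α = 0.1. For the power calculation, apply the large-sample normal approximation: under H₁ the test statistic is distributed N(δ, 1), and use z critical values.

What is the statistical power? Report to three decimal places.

Noncentrality parameter: δ = d·√(n/2) = 0.57 × √(47/2) = 2.7632
One-sided α = 0.1 → critical value z_{0.1} = 1.282.
Power = P(Z > 1.282 − δ) = Φ(1.482) = 0.9308.

Power ≈ 0.931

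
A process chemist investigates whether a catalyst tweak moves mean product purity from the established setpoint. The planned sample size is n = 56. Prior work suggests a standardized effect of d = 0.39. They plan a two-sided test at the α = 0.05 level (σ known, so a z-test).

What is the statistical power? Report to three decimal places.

Noncentrality parameter: δ = d·√n = 0.39 × √56 = 2.9185
Critical value for a two-sided test at α = 0.05: z_{α/2} = 1.960.
Power = Φ(δ − 1.960) + Φ(−δ − 1.960) = Φ(0.959) + Φ(-4.878) = 0.8311 + 0.0000 = 0.8311.

Power ≈ 0.831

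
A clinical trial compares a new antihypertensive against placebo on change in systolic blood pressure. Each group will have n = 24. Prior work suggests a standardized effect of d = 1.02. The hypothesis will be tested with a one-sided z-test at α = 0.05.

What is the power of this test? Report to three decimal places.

Noncentrality parameter: δ = d·√(n/2) = 1.02 × √(24/2) = 3.5334
Critical value for a one-sided test at α = 0.05: z_α = 1.645.
Power = P(Z > 1.645 − δ) = Φ(1.889) = 0.9705.

Power ≈ 0.971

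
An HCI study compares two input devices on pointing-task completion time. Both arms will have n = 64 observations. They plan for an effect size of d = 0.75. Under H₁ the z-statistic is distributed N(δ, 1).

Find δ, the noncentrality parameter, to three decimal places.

The noncentrality parameter scales effect size by the design's sample-size factor: δ = d·√(n/2) = 0.75 × √(64/2) = 4.2426

δ ≈ 4.243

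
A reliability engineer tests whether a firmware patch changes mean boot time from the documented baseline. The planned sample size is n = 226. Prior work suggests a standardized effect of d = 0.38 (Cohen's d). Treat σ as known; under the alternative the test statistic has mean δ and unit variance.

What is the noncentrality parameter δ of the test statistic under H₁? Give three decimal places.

The noncentrality parameter scales effect size by the design's sample-size factor: δ = d·√n = 0.38 × √226 = 5.7127

δ ≈ 5.713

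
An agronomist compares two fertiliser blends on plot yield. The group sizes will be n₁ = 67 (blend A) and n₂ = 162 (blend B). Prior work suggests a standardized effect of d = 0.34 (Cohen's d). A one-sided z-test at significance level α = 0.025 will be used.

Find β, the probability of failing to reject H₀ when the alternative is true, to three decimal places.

β ≈ 0.352

Noncentrality parameter: δ = d / √(1/n₁ + 1/n₂) = 0.34 / √(1/67 + 1/162) = 2.3408
Critical value for a one-sided test at α = 0.025: z_α = 1.960.
Power = P(Z > 1.960 − δ) = Φ(0.381) = 0.6483.
Type II error: β = 1 − power = 1 − 0.6483 = 0.3517.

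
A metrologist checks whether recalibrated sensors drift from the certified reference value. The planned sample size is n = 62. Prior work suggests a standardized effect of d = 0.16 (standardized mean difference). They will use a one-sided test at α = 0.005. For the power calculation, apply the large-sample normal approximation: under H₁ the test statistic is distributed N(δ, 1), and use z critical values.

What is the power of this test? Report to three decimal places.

Noncentrality parameter: δ = d·√n = 0.16 × √62 = 1.2598
One-sided α = 0.005 → critical value z_{0.005} = 2.576.
Power = Φ(δ − 2.576) = Φ(-1.316) = 0.0941.

Power ≈ 0.094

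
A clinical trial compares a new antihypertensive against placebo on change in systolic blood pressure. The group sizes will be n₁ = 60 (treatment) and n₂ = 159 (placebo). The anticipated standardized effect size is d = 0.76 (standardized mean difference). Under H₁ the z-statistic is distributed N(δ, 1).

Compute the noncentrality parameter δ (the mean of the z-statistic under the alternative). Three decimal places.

δ ≈ 5.016

δ = d / √(1/n₁ + 1/n₂) = 0.76 / √(1/60 + 1/159) = 5.0161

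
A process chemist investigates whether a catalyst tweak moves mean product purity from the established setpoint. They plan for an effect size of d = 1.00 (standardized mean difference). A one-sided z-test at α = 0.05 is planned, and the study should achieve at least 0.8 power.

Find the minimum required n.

For power 0.8 need Φ(δ − z_{0.05}) = 0.8, so δ = z_{0.05} + z_{0.20} = 1.645 + 0.842 = 2.486.
δ = d·√n ⇒ n = (δ/d)² = (2.486 / 1.00)² = 6.18.
Round up to the next whole unit.

n = 7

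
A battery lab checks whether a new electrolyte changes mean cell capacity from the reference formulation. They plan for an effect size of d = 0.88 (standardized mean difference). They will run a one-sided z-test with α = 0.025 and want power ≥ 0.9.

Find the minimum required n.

For power 0.9 need Φ(δ − z_{0.025}) = 0.9, so δ = z_{0.025} + z_{0.10} = 1.960 + 1.282 = 3.242.
δ = d·√n ⇒ n = (δ/d)² = (3.242 / 0.88)² = 13.57.
Rounding up, n = 14.

n = 14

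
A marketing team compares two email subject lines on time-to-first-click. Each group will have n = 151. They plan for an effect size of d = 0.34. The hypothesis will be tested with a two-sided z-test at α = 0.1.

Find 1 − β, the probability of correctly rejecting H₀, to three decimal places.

Power ≈ 0.905

Noncentrality parameter: δ = d·√(n/2) = 0.34 × √(151/2) = 2.9543
Two-sided α = 0.1 → critical value z_{0.05} = 1.645.
Power = Φ(δ − 1.645) + Φ(−δ − 1.645) = Φ(1.309) + Φ(-4.599) = 0.9048 + 0.0000 = 0.9048.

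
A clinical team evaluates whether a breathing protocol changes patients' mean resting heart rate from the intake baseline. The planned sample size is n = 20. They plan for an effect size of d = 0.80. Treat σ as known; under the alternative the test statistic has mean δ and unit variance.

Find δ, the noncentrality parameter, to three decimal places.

δ ≈ 3.578

δ = d·√n = 0.80 × √20 = 3.5777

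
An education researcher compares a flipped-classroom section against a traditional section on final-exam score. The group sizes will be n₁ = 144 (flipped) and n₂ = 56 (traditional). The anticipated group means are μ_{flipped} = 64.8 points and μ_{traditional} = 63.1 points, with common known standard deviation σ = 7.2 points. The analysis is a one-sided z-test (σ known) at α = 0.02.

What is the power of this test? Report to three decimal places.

Standardized effect: d = |μ_{flipped} − μ_{traditional}| / σ = |64.8 − 63.1| / 7.2 = 0.2361
Noncentrality parameter: δ = d / √(1/n₁ + 1/n₂) = 0.2361 / √(1/144 + 1/56) = 1.4993
One-sided α = 0.02 → critical value z_{0.02} = 2.054.
Power = Φ(δ − 2.054) = Φ(-0.554) = 0.2896.

Power ≈ 0.290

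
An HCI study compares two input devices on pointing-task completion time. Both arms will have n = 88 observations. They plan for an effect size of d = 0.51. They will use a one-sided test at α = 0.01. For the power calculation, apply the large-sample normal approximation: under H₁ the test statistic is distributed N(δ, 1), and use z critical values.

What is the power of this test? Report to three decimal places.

Power ≈ 0.855

Noncentrality parameter: δ = d·√(n/2) = 0.51 × √(88/2) = 3.3830
Critical value for a one-sided test at α = 0.01: z_α = 2.326.
Power = P(Z > 2.326 − δ) = Φ(1.057) = 0.8547.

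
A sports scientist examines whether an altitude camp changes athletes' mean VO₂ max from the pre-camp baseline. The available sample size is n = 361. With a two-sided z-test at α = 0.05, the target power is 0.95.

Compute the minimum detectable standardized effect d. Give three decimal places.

d ≈ 0.190

Required noncentrality: δ = z_{0.025} + z_{0.05} = 1.960 + 1.645 = 3.605.
(The second rejection-region term Φ(−δ − z_{α/2}) is negligible and dropped.)
δ = d·√n ⇒ d = δ/√n = 3.605/√361 = 0.1897.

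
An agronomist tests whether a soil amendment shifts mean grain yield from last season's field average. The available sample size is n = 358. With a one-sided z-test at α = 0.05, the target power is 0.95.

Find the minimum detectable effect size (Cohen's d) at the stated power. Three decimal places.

Need Φ(δ − 1.645) = 0.95, so δ = 1.645 + 1.645 = 3.290.
δ = d·√n ⇒ d = δ/√n = 3.290/√358 = 0.1739.

d ≈ 0.174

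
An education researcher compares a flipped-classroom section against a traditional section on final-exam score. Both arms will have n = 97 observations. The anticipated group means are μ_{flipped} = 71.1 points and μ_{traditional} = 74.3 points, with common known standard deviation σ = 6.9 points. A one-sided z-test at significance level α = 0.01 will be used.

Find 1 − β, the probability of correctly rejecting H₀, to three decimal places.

Standardized effect: d = |μ_{flipped} − μ_{traditional}| / σ = |71.1 − 74.3| / 6.9 = 0.4638
Noncentrality parameter: δ = d·√(n/2) = 0.4638 × √(97/2) = 3.2298
Critical value for a one-sided test at α = 0.01: z_α = 2.326.
Power = P(Z > 2.326 − δ) = Φ(0.903) = 0.8168.

Power ≈ 0.817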